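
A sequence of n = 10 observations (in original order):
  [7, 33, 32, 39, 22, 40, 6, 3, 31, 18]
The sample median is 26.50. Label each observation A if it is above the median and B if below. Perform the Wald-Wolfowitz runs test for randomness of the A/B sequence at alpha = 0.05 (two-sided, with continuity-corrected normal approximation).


Step 1: Compute median = 26.50; label A = above, B = below.
Labels in order: BAAABABBAB  (n_A = 5, n_B = 5)
Step 2: Count runs R = 7.
Step 3: Under H0 (random ordering), E[R] = 2*n_A*n_B/(n_A+n_B) + 1 = 2*5*5/10 + 1 = 6.0000.
        Var[R] = 2*n_A*n_B*(2*n_A*n_B - n_A - n_B) / ((n_A+n_B)^2 * (n_A+n_B-1)) = 2000/900 = 2.2222.
        SD[R] = 1.4907.
Step 4: Continuity-corrected z = (R - 0.5 - E[R]) / SD[R] = (7 - 0.5 - 6.0000) / 1.4907 = 0.3354.
Step 5: Two-sided p-value via normal approximation = 2*(1 - Phi(|z|)) = 0.737316.
Step 6: alpha = 0.05. fail to reject H0.

R = 7, z = 0.3354, p = 0.737316, fail to reject H0.


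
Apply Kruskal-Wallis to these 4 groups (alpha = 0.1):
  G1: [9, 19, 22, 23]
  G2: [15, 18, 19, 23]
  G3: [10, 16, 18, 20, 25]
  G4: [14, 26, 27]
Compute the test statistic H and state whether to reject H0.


Step 1: Combine all N = 16 observations and assign midranks.
sorted (value, group, rank): (9,G1,1), (10,G3,2), (14,G4,3), (15,G2,4), (16,G3,5), (18,G2,6.5), (18,G3,6.5), (19,G1,8.5), (19,G2,8.5), (20,G3,10), (22,G1,11), (23,G1,12.5), (23,G2,12.5), (25,G3,14), (26,G4,15), (27,G4,16)
Step 2: Sum ranks within each group.
R_1 = 33 (n_1 = 4)
R_2 = 31.5 (n_2 = 4)
R_3 = 37.5 (n_3 = 5)
R_4 = 34 (n_4 = 3)
Step 3: H = 12/(N(N+1)) * sum(R_i^2/n_i) - 3(N+1)
     = 12/(16*17) * (33^2/4 + 31.5^2/4 + 37.5^2/5 + 34^2/3) - 3*17
     = 0.044118 * 1186.9 - 51
     = 1.363051.
Step 4: Ties present; correction factor C = 1 - 18/(16^3 - 16) = 0.995588. Corrected H = 1.363051 / 0.995588 = 1.369092.
Step 5: Under H0, H ~ chi^2(3); p-value = 0.712796.
Step 6: alpha = 0.1. fail to reject H0.

H = 1.3691, df = 3, p = 0.712796, fail to reject H0.


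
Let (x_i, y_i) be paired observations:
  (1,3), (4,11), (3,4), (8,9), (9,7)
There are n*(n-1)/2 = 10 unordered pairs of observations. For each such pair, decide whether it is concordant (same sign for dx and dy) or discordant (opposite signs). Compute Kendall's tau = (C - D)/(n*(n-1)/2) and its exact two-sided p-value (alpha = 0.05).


Step 1: Enumerate the 10 unordered pairs (i,j) with i<j and classify each by sign(x_j-x_i) * sign(y_j-y_i).
  (1,2):dx=+3,dy=+8->C; (1,3):dx=+2,dy=+1->C; (1,4):dx=+7,dy=+6->C; (1,5):dx=+8,dy=+4->C
  (2,3):dx=-1,dy=-7->C; (2,4):dx=+4,dy=-2->D; (2,5):dx=+5,dy=-4->D; (3,4):dx=+5,dy=+5->C
  (3,5):dx=+6,dy=+3->C; (4,5):dx=+1,dy=-2->D
Step 2: C = 7, D = 3, total pairs = 10.
Step 3: tau = (C - D)/(n(n-1)/2) = (7 - 3)/10 = 0.400000.
Step 4: Exact two-sided p-value (enumerate n! = 120 permutations of y under H0): p = 0.483333.
Step 5: alpha = 0.05. fail to reject H0.

tau_b = 0.4000 (C=7, D=3), p = 0.483333, fail to reject H0.


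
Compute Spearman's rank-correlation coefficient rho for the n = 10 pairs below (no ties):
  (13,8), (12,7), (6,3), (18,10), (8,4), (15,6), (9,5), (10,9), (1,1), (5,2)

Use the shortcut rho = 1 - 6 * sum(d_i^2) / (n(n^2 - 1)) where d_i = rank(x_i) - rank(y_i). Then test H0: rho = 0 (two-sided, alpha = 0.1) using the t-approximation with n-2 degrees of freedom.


Step 1: Rank x and y separately (midranks; no ties here).
rank(x): 13->8, 12->7, 6->3, 18->10, 8->4, 15->9, 9->5, 10->6, 1->1, 5->2
rank(y): 8->8, 7->7, 3->3, 10->10, 4->4, 6->6, 5->5, 9->9, 1->1, 2->2
Step 2: d_i = R_x(i) - R_y(i); compute d_i^2.
  (8-8)^2=0, (7-7)^2=0, (3-3)^2=0, (10-10)^2=0, (4-4)^2=0, (9-6)^2=9, (5-5)^2=0, (6-9)^2=9, (1-1)^2=0, (2-2)^2=0
sum(d^2) = 18.
Step 3: rho = 1 - 6*18 / (10*(10^2 - 1)) = 1 - 108/990 = 0.890909.
Step 4: Under H0, t = rho * sqrt((n-2)/(1-rho^2)) = 5.5482 ~ t(8).
Step 5: Two-sided p-value from the t-distribution with 8 df = 0.000542.
Step 6: alpha = 0.1. reject H0.

rho = 0.8909, p = 0.000542, reject H0 at alpha = 0.1.


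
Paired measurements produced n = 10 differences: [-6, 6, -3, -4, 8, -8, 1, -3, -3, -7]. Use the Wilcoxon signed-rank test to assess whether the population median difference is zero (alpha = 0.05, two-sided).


Step 1: Drop any zero differences (none here) and take |d_i|.
|d| = [6, 6, 3, 4, 8, 8, 1, 3, 3, 7]
Step 2: Midrank |d_i| (ties get averaged ranks).
ranks: |6|->6.5, |6|->6.5, |3|->3, |4|->5, |8|->9.5, |8|->9.5, |1|->1, |3|->3, |3|->3, |7|->8
Step 3: Attach original signs; sum ranks with positive sign and with negative sign.
W+ = 6.5 + 9.5 + 1 = 17
W- = 6.5 + 3 + 5 + 9.5 + 3 + 3 + 8 = 38
(Check: W+ + W- = 55 should equal n(n+1)/2 = 55.)
Step 4: Test statistic W = min(W+, W-) = 17.
Step 5: Ties in |d|, so use the tie-corrected normal approximation.
        E[W] = n(n+1)/4 = 10*11/4 = 27.5.
        Tie groups: |d|=3 (t=3), |d|=6 (t=2), |d|=8 (t=2); sum(t^3 - t) = 36.
        Var[W] = n(n+1)(2n+1)/24 - sum(t^3-t)/48 = 2310/24 - 36/48 = 95.5.
        z = (W - E[W]) / sqrt(Var[W]) = (17 - 27.5) / 9.7724 = -1.0745.
        Two-sided p = 2*Phi(z) = 0.282619.
Step 6: alpha = 0.05. fail to reject H0.

W+ = 17, W- = 38, W = min = 17, p = 0.282619, fail to reject H0.


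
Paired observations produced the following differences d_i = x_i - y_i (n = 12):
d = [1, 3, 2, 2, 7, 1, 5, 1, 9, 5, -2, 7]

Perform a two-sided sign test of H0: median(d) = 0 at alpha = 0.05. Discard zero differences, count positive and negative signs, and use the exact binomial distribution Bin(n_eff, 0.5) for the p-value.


Step 1: Discard zero differences. Original n = 12; n_eff = number of nonzero differences = 12.
Nonzero differences (with sign): +1, +3, +2, +2, +7, +1, +5, +1, +9, +5, -2, +7
Step 2: Count signs: positive = 11, negative = 1.
Step 3: Under H0: P(positive) = 0.5, so the number of positives S ~ Bin(12, 0.5).
Step 4: Two-sided exact p-value = sum of Bin(12,0.5) probabilities at or below the observed probability = 0.006348.
Step 5: alpha = 0.05. reject H0.

n_eff = 12, pos = 11, neg = 1, p = 0.006348, reject H0.


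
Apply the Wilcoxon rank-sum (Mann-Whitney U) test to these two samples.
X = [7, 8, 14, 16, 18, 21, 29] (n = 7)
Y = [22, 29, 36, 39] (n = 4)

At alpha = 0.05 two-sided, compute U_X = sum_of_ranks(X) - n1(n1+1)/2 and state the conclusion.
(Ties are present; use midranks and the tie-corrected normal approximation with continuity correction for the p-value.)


Step 1: Combine and sort all 11 observations; assign midranks.
sorted (value, group): (7,X), (8,X), (14,X), (16,X), (18,X), (21,X), (22,Y), (29,X), (29,Y), (36,Y), (39,Y)
ranks: 7->1, 8->2, 14->3, 16->4, 18->5, 21->6, 22->7, 29->8.5, 29->8.5, 36->10, 39->11
Step 2: Rank sum for X: R1 = 1 + 2 + 3 + 4 + 5 + 6 + 8.5 = 29.5.
Step 3: U_X = R1 - n1(n1+1)/2 = 29.5 - 7*8/2 = 29.5 - 28 = 1.5.
       U_Y = n1*n2 - U_X = 28 - 1.5 = 26.5.
Step 4: Ties are present, so use the tie-corrected normal approximation (with continuity correction) for the p-value.
Step 5: p-value = 0.023029; compare to alpha = 0.05. reject H0.

U_X = 1.5, p = 0.023029, reject H0 at alpha = 0.05.


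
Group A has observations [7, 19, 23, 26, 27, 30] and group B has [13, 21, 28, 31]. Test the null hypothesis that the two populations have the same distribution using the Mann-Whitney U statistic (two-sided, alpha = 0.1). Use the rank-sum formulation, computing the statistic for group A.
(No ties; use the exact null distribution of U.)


Step 1: Combine and sort all 10 observations; assign midranks.
sorted (value, group): (7,X), (13,Y), (19,X), (21,Y), (23,X), (26,X), (27,X), (28,Y), (30,X), (31,Y)
ranks: 7->1, 13->2, 19->3, 21->4, 23->5, 26->6, 27->7, 28->8, 30->9, 31->10
Step 2: Rank sum for X: R1 = 1 + 3 + 5 + 6 + 7 + 9 = 31.
Step 3: U_X = R1 - n1(n1+1)/2 = 31 - 6*7/2 = 31 - 21 = 10.
       U_Y = n1*n2 - U_X = 24 - 10 = 14.
Step 4: No ties, so the exact null distribution of U (based on enumerating the C(10,6) = 210 equally likely rank assignments) gives the two-sided p-value.
Step 5: p-value = 0.761905; compare to alpha = 0.1. fail to reject H0.

U_X = 10, p = 0.761905, fail to reject H0 at alpha = 0.1.


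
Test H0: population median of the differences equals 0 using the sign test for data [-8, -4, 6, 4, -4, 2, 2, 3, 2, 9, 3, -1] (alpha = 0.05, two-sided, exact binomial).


Step 1: Discard zero differences. Original n = 12; n_eff = number of nonzero differences = 12.
Nonzero differences (with sign): -8, -4, +6, +4, -4, +2, +2, +3, +2, +9, +3, -1
Step 2: Count signs: positive = 8, negative = 4.
Step 3: Under H0: P(positive) = 0.5, so the number of positives S ~ Bin(12, 0.5).
Step 4: Two-sided exact p-value = sum of Bin(12,0.5) probabilities at or below the observed probability = 0.387695.
Step 5: alpha = 0.05. fail to reject H0.

n_eff = 12, pos = 8, neg = 4, p = 0.387695, fail to reject H0.


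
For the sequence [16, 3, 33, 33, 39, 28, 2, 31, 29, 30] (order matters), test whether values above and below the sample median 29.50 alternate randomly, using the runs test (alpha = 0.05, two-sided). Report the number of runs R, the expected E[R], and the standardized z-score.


Step 1: Compute median = 29.50; label A = above, B = below.
Labels in order: BBAAABBABA  (n_A = 5, n_B = 5)
Step 2: Count runs R = 6.
Step 3: Under H0 (random ordering), E[R] = 2*n_A*n_B/(n_A+n_B) + 1 = 2*5*5/10 + 1 = 6.0000.
        Var[R] = 2*n_A*n_B*(2*n_A*n_B - n_A - n_B) / ((n_A+n_B)^2 * (n_A+n_B-1)) = 2000/900 = 2.2222.
        SD[R] = 1.4907.
Step 4: R = E[R], so z = 0 with no continuity correction.
Step 5: Two-sided p-value via normal approximation = 2*(1 - Phi(|z|)) = 1.000000.
Step 6: alpha = 0.05. fail to reject H0.

R = 6, z = 0.0000, p = 1.000000, fail to reject H0.


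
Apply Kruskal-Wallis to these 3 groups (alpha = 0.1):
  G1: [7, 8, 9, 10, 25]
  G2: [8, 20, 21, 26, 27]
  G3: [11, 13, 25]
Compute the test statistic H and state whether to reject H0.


Step 1: Combine all N = 13 observations and assign midranks.
sorted (value, group, rank): (7,G1,1), (8,G1,2.5), (8,G2,2.5), (9,G1,4), (10,G1,5), (11,G3,6), (13,G3,7), (20,G2,8), (21,G2,9), (25,G1,10.5), (25,G3,10.5), (26,G2,12), (27,G2,13)
Step 2: Sum ranks within each group.
R_1 = 23 (n_1 = 5)
R_2 = 44.5 (n_2 = 5)
R_3 = 23.5 (n_3 = 3)
Step 3: H = 12/(N(N+1)) * sum(R_i^2/n_i) - 3(N+1)
     = 12/(13*14) * (23^2/5 + 44.5^2/5 + 23.5^2/3) - 3*14
     = 0.065934 * 685.933 - 42
     = 3.226374.
Step 4: Ties present; correction factor C = 1 - 12/(13^3 - 13) = 0.994505. Corrected H = 3.226374 / 0.994505 = 3.244199.
Step 5: Under H0, H ~ chi^2(2); p-value = 0.197484.
Step 6: alpha = 0.1. fail to reject H0.

H = 3.2442, df = 2, p = 0.197484, fail to reject H0.


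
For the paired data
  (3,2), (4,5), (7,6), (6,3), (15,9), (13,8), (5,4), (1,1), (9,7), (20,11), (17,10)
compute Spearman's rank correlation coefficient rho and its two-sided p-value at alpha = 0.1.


Step 1: Rank x and y separately (midranks; no ties here).
rank(x): 3->2, 4->3, 7->6, 6->5, 15->9, 13->8, 5->4, 1->1, 9->7, 20->11, 17->10
rank(y): 2->2, 5->5, 6->6, 3->3, 9->9, 8->8, 4->4, 1->1, 7->7, 11->11, 10->10
Step 2: d_i = R_x(i) - R_y(i); compute d_i^2.
  (2-2)^2=0, (3-5)^2=4, (6-6)^2=0, (5-3)^2=4, (9-9)^2=0, (8-8)^2=0, (4-4)^2=0, (1-1)^2=0, (7-7)^2=0, (11-11)^2=0, (10-10)^2=0
sum(d^2) = 8.
Step 3: rho = 1 - 6*8 / (11*(11^2 - 1)) = 1 - 48/1320 = 0.963636.
Step 4: Under H0, t = rho * sqrt((n-2)/(1-rho^2)) = 10.8186 ~ t(9).
Step 5: Two-sided p-value from the t-distribution with 9 df = 0.000002.
Step 6: alpha = 0.1. reject H0.

rho = 0.9636, p = 0.000002, reject H0 at alpha = 0.1.


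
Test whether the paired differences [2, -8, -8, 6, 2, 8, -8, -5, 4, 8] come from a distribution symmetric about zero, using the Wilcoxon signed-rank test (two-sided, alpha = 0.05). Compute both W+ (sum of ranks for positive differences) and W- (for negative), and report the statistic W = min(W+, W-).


Step 1: Drop any zero differences (none here) and take |d_i|.
|d| = [2, 8, 8, 6, 2, 8, 8, 5, 4, 8]
Step 2: Midrank |d_i| (ties get averaged ranks).
ranks: |2|->1.5, |8|->8, |8|->8, |6|->5, |2|->1.5, |8|->8, |8|->8, |5|->4, |4|->3, |8|->8
Step 3: Attach original signs; sum ranks with positive sign and with negative sign.
W+ = 1.5 + 5 + 1.5 + 8 + 3 + 8 = 27
W- = 8 + 8 + 8 + 4 = 28
(Check: W+ + W- = 55 should equal n(n+1)/2 = 55.)
Step 4: Test statistic W = min(W+, W-) = 27.
Step 5: Ties in |d|, so use the tie-corrected normal approximation.
        E[W] = n(n+1)/4 = 10*11/4 = 27.5.
        Tie groups: |d|=2 (t=2), |d|=8 (t=5); sum(t^3 - t) = 126.
        Var[W] = n(n+1)(2n+1)/24 - sum(t^3-t)/48 = 2310/24 - 126/48 = 93.625.
        z = (W - E[W]) / sqrt(Var[W]) = (27 - 27.5) / 9.6760 = -0.0517.
        Two-sided p = 2*Phi(z) = 0.958788.
Step 6: alpha = 0.05. fail to reject H0.

W+ = 27, W- = 28, W = min = 27, p = 0.958788, fail to reject H0.


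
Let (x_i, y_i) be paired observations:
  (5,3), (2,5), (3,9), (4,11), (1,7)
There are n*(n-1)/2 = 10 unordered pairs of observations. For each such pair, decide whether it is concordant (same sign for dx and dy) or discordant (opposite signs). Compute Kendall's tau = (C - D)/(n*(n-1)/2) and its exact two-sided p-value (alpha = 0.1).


Step 1: Enumerate the 10 unordered pairs (i,j) with i<j and classify each by sign(x_j-x_i) * sign(y_j-y_i).
  (1,2):dx=-3,dy=+2->D; (1,3):dx=-2,dy=+6->D; (1,4):dx=-1,dy=+8->D; (1,5):dx=-4,dy=+4->D
  (2,3):dx=+1,dy=+4->C; (2,4):dx=+2,dy=+6->C; (2,5):dx=-1,dy=+2->D; (3,4):dx=+1,dy=+2->C
  (3,5):dx=-2,dy=-2->C; (4,5):dx=-3,dy=-4->C
Step 2: C = 5, D = 5, total pairs = 10.
Step 3: tau = (C - D)/(n(n-1)/2) = (5 - 5)/10 = 0.000000.
Step 4: Exact two-sided p-value (enumerate n! = 120 permutations of y under H0): p = 1.000000.
Step 5: alpha = 0.1. fail to reject H0.

tau_b = 0.0000 (C=5, D=5), p = 1.000000, fail to reject H0.


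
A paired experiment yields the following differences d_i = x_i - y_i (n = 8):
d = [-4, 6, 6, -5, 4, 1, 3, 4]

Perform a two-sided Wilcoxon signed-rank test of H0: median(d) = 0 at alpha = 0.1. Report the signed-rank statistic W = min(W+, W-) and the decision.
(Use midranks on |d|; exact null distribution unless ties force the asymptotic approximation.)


Step 1: Drop any zero differences (none here) and take |d_i|.
|d| = [4, 6, 6, 5, 4, 1, 3, 4]
Step 2: Midrank |d_i| (ties get averaged ranks).
ranks: |4|->4, |6|->7.5, |6|->7.5, |5|->6, |4|->4, |1|->1, |3|->2, |4|->4
Step 3: Attach original signs; sum ranks with positive sign and with negative sign.
W+ = 7.5 + 7.5 + 4 + 1 + 2 + 4 = 26
W- = 4 + 6 = 10
(Check: W+ + W- = 36 should equal n(n+1)/2 = 36.)
Step 4: Test statistic W = min(W+, W-) = 10.
Step 5: Ties in |d|, so use the tie-corrected normal approximation.
        E[W] = n(n+1)/4 = 8*9/4 = 18.
        Tie groups: |d|=4 (t=3), |d|=6 (t=2); sum(t^3 - t) = 30.
        Var[W] = n(n+1)(2n+1)/24 - sum(t^3-t)/48 = 1224/24 - 30/48 = 50.375.
        z = (W - E[W]) / sqrt(Var[W]) = (10 - 18) / 7.0975 = -1.1272.
        Two-sided p = 2*Phi(z) = 0.259678.
Step 6: alpha = 0.1. fail to reject H0.

W+ = 26, W- = 10, W = min = 10, p = 0.259678, fail to reject H0.


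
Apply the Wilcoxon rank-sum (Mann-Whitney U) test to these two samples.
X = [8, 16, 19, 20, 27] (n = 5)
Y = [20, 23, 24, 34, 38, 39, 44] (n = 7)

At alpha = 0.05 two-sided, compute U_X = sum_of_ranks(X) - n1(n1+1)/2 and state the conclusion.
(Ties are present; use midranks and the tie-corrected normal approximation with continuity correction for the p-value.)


Step 1: Combine and sort all 12 observations; assign midranks.
sorted (value, group): (8,X), (16,X), (19,X), (20,X), (20,Y), (23,Y), (24,Y), (27,X), (34,Y), (38,Y), (39,Y), (44,Y)
ranks: 8->1, 16->2, 19->3, 20->4.5, 20->4.5, 23->6, 24->7, 27->8, 34->9, 38->10, 39->11, 44->12
Step 2: Rank sum for X: R1 = 1 + 2 + 3 + 4.5 + 8 = 18.5.
Step 3: U_X = R1 - n1(n1+1)/2 = 18.5 - 5*6/2 = 18.5 - 15 = 3.5.
       U_Y = n1*n2 - U_X = 35 - 3.5 = 31.5.
Step 4: Ties are present, so use the tie-corrected normal approximation (with continuity correction) for the p-value.
Step 5: p-value = 0.028075; compare to alpha = 0.05. reject H0.

U_X = 3.5, p = 0.028075, reject H0 at alpha = 0.05.


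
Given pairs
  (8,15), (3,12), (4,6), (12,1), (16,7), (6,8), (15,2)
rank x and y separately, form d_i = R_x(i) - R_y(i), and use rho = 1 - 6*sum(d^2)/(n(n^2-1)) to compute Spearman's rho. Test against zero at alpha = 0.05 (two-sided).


Step 1: Rank x and y separately (midranks; no ties here).
rank(x): 8->4, 3->1, 4->2, 12->5, 16->7, 6->3, 15->6
rank(y): 15->7, 12->6, 6->3, 1->1, 7->4, 8->5, 2->2
Step 2: d_i = R_x(i) - R_y(i); compute d_i^2.
  (4-7)^2=9, (1-6)^2=25, (2-3)^2=1, (5-1)^2=16, (7-4)^2=9, (3-5)^2=4, (6-2)^2=16
sum(d^2) = 80.
Step 3: rho = 1 - 6*80 / (7*(7^2 - 1)) = 1 - 480/336 = -0.428571.
Step 4: Under H0, t = rho * sqrt((n-2)/(1-rho^2)) = -1.0607 ~ t(5).
Step 5: Two-sided p-value from the t-distribution with 5 df = 0.337368.
Step 6: alpha = 0.05. fail to reject H0.

rho = -0.4286, p = 0.337368, fail to reject H0 at alpha = 0.05.


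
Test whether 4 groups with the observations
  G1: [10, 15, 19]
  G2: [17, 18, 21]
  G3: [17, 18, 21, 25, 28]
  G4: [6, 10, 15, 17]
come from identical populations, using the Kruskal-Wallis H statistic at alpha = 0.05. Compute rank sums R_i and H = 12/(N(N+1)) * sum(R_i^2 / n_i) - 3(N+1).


Step 1: Combine all N = 15 observations and assign midranks.
sorted (value, group, rank): (6,G4,1), (10,G1,2.5), (10,G4,2.5), (15,G1,4.5), (15,G4,4.5), (17,G2,7), (17,G3,7), (17,G4,7), (18,G2,9.5), (18,G3,9.5), (19,G1,11), (21,G2,12.5), (21,G3,12.5), (25,G3,14), (28,G3,15)
Step 2: Sum ranks within each group.
R_1 = 18 (n_1 = 3)
R_2 = 29 (n_2 = 3)
R_3 = 58 (n_3 = 5)
R_4 = 15 (n_4 = 4)
Step 3: H = 12/(N(N+1)) * sum(R_i^2/n_i) - 3(N+1)
     = 12/(15*16) * (18^2/3 + 29^2/3 + 58^2/5 + 15^2/4) - 3*16
     = 0.050000 * 1117.38 - 48
     = 7.869167.
Step 4: Ties present; correction factor C = 1 - 48/(15^3 - 15) = 0.985714. Corrected H = 7.869167 / 0.985714 = 7.983213.
Step 5: Under H0, H ~ chi^2(3); p-value = 0.046360.
Step 6: alpha = 0.05. reject H0.

H = 7.9832, df = 3, p = 0.046360, reject H0.


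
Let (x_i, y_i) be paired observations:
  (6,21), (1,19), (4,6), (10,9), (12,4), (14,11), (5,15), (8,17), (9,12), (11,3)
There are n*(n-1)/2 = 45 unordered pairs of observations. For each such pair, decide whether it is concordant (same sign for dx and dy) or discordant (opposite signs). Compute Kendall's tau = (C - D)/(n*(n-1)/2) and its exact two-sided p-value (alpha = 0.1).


Step 1: Enumerate the 45 unordered pairs (i,j) with i<j and classify each by sign(x_j-x_i) * sign(y_j-y_i).
  (1,2):dx=-5,dy=-2->C; (1,3):dx=-2,dy=-15->C; (1,4):dx=+4,dy=-12->D; (1,5):dx=+6,dy=-17->D
  (1,6):dx=+8,dy=-10->D; (1,7):dx=-1,dy=-6->C; (1,8):dx=+2,dy=-4->D; (1,9):dx=+3,dy=-9->D
  (1,10):dx=+5,dy=-18->D; (2,3):dx=+3,dy=-13->D; (2,4):dx=+9,dy=-10->D; (2,5):dx=+11,dy=-15->D
  (2,6):dx=+13,dy=-8->D; (2,7):dx=+4,dy=-4->D; (2,8):dx=+7,dy=-2->D; (2,9):dx=+8,dy=-7->D
  (2,10):dx=+10,dy=-16->D; (3,4):dx=+6,dy=+3->C; (3,5):dx=+8,dy=-2->D; (3,6):dx=+10,dy=+5->C
  (3,7):dx=+1,dy=+9->C; (3,8):dx=+4,dy=+11->C; (3,9):dx=+5,dy=+6->C; (3,10):dx=+7,dy=-3->D
  (4,5):dx=+2,dy=-5->D; (4,6):dx=+4,dy=+2->C; (4,7):dx=-5,dy=+6->D; (4,8):dx=-2,dy=+8->D
  (4,9):dx=-1,dy=+3->D; (4,10):dx=+1,dy=-6->D; (5,6):dx=+2,dy=+7->C; (5,7):dx=-7,dy=+11->D
  (5,8):dx=-4,dy=+13->D; (5,9):dx=-3,dy=+8->D; (5,10):dx=-1,dy=-1->C; (6,7):dx=-9,dy=+4->D
  (6,8):dx=-6,dy=+6->D; (6,9):dx=-5,dy=+1->D; (6,10):dx=-3,dy=-8->C; (7,8):dx=+3,dy=+2->C
  (7,9):dx=+4,dy=-3->D; (7,10):dx=+6,dy=-12->D; (8,9):dx=+1,dy=-5->D; (8,10):dx=+3,dy=-14->D
  (9,10):dx=+2,dy=-9->D
Step 2: C = 13, D = 32, total pairs = 45.
Step 3: tau = (C - D)/(n(n-1)/2) = (13 - 32)/45 = -0.422222.
Step 4: Exact two-sided p-value (enumerate n! = 3628800 permutations of y under H0): p = 0.108313.
Step 5: alpha = 0.1. fail to reject H0.

tau_b = -0.4222 (C=13, D=32), p = 0.108313, fail to reject H0.


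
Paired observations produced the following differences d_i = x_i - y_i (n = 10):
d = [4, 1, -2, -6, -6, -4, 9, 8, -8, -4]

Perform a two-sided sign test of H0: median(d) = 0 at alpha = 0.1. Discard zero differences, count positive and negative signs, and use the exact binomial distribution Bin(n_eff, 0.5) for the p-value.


Step 1: Discard zero differences. Original n = 10; n_eff = number of nonzero differences = 10.
Nonzero differences (with sign): +4, +1, -2, -6, -6, -4, +9, +8, -8, -4
Step 2: Count signs: positive = 4, negative = 6.
Step 3: Under H0: P(positive) = 0.5, so the number of positives S ~ Bin(10, 0.5).
Step 4: Two-sided exact p-value = sum of Bin(10,0.5) probabilities at or below the observed probability = 0.753906.
Step 5: alpha = 0.1. fail to reject H0.

n_eff = 10, pos = 4, neg = 6, p = 0.753906, fail to reject H0.


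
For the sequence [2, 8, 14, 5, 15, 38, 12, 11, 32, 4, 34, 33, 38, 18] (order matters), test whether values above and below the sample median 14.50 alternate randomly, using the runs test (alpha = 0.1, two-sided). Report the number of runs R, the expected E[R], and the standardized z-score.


Step 1: Compute median = 14.50; label A = above, B = below.
Labels in order: BBBBAABBABAAAA  (n_A = 7, n_B = 7)
Step 2: Count runs R = 6.
Step 3: Under H0 (random ordering), E[R] = 2*n_A*n_B/(n_A+n_B) + 1 = 2*7*7/14 + 1 = 8.0000.
        Var[R] = 2*n_A*n_B*(2*n_A*n_B - n_A - n_B) / ((n_A+n_B)^2 * (n_A+n_B-1)) = 8232/2548 = 3.2308.
        SD[R] = 1.7974.
Step 4: Continuity-corrected z = (R + 0.5 - E[R]) / SD[R] = (6 + 0.5 - 8.0000) / 1.7974 = -0.8345.
Step 5: Two-sided p-value via normal approximation = 2*(1 - Phi(|z|)) = 0.403986.
Step 6: alpha = 0.1. fail to reject H0.

R = 6, z = -0.8345, p = 0.403986, fail to reject H0.


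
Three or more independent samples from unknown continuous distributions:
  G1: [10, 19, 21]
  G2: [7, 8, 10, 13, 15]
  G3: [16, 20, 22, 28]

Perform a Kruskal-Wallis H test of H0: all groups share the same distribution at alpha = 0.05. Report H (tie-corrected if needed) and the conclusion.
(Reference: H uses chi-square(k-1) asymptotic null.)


Step 1: Combine all N = 12 observations and assign midranks.
sorted (value, group, rank): (7,G2,1), (8,G2,2), (10,G1,3.5), (10,G2,3.5), (13,G2,5), (15,G2,6), (16,G3,7), (19,G1,8), (20,G3,9), (21,G1,10), (22,G3,11), (28,G3,12)
Step 2: Sum ranks within each group.
R_1 = 21.5 (n_1 = 3)
R_2 = 17.5 (n_2 = 5)
R_3 = 39 (n_3 = 4)
Step 3: H = 12/(N(N+1)) * sum(R_i^2/n_i) - 3(N+1)
     = 12/(12*13) * (21.5^2/3 + 17.5^2/5 + 39^2/4) - 3*13
     = 0.076923 * 595.583 - 39
     = 6.814103.
Step 4: Ties present; correction factor C = 1 - 6/(12^3 - 12) = 0.996503. Corrected H = 6.814103 / 0.996503 = 6.838012.
Step 5: Under H0, H ~ chi^2(2); p-value = 0.032745.
Step 6: alpha = 0.05. reject H0.

H = 6.8380, df = 2, p = 0.032745, reject H0.


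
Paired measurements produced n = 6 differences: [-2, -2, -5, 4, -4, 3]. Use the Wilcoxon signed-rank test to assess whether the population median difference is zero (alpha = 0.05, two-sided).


Step 1: Drop any zero differences (none here) and take |d_i|.
|d| = [2, 2, 5, 4, 4, 3]
Step 2: Midrank |d_i| (ties get averaged ranks).
ranks: |2|->1.5, |2|->1.5, |5|->6, |4|->4.5, |4|->4.5, |3|->3
Step 3: Attach original signs; sum ranks with positive sign and with negative sign.
W+ = 4.5 + 3 = 7.5
W- = 1.5 + 1.5 + 6 + 4.5 = 13.5
(Check: W+ + W- = 21 should equal n(n+1)/2 = 21.)
Step 4: Test statistic W = min(W+, W-) = 7.5.
Step 5: Ties in |d|, so use the tie-corrected normal approximation.
        E[W] = n(n+1)/4 = 6*7/4 = 10.5.
        Tie groups: |d|=2 (t=2), |d|=4 (t=2); sum(t^3 - t) = 12.
        Var[W] = n(n+1)(2n+1)/24 - sum(t^3-t)/48 = 546/24 - 12/48 = 22.5.
        z = (W - E[W]) / sqrt(Var[W]) = (7.5 - 10.5) / 4.7434 = -0.6325.
        Two-sided p = 2*Phi(z) = 0.527089.
Step 6: alpha = 0.05. fail to reject H0.

W+ = 7.5, W- = 13.5, W = min = 7.5, p = 0.527089, fail to reject H0.


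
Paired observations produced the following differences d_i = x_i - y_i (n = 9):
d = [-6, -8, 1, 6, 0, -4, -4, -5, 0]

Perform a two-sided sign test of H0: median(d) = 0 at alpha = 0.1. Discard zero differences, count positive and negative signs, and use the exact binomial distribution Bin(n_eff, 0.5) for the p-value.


Step 1: Discard zero differences. Original n = 9; n_eff = number of nonzero differences = 7.
Nonzero differences (with sign): -6, -8, +1, +6, -4, -4, -5
Step 2: Count signs: positive = 2, negative = 5.
Step 3: Under H0: P(positive) = 0.5, so the number of positives S ~ Bin(7, 0.5).
Step 4: Two-sided exact p-value = sum of Bin(7,0.5) probabilities at or below the observed probability = 0.453125.
Step 5: alpha = 0.1. fail to reject H0.

n_eff = 7, pos = 2, neg = 5, p = 0.453125, fail to reject H0.


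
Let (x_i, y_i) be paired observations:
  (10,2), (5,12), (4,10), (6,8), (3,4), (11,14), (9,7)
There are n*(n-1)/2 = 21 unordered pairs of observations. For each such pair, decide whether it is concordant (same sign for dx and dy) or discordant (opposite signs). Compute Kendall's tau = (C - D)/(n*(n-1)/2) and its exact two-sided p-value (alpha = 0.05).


Step 1: Enumerate the 21 unordered pairs (i,j) with i<j and classify each by sign(x_j-x_i) * sign(y_j-y_i).
  (1,2):dx=-5,dy=+10->D; (1,3):dx=-6,dy=+8->D; (1,4):dx=-4,dy=+6->D; (1,5):dx=-7,dy=+2->D
  (1,6):dx=+1,dy=+12->C; (1,7):dx=-1,dy=+5->D; (2,3):dx=-1,dy=-2->C; (2,4):dx=+1,dy=-4->D
  (2,5):dx=-2,dy=-8->C; (2,6):dx=+6,dy=+2->C; (2,7):dx=+4,dy=-5->D; (3,4):dx=+2,dy=-2->D
  (3,5):dx=-1,dy=-6->C; (3,6):dx=+7,dy=+4->C; (3,7):dx=+5,dy=-3->D; (4,5):dx=-3,dy=-4->C
  (4,6):dx=+5,dy=+6->C; (4,7):dx=+3,dy=-1->D; (5,6):dx=+8,dy=+10->C; (5,7):dx=+6,dy=+3->C
  (6,7):dx=-2,dy=-7->C
Step 2: C = 11, D = 10, total pairs = 21.
Step 3: tau = (C - D)/(n(n-1)/2) = (11 - 10)/21 = 0.047619.
Step 4: Exact two-sided p-value (enumerate n! = 5040 permutations of y under H0): p = 1.000000.
Step 5: alpha = 0.05. fail to reject H0.

tau_b = 0.0476 (C=11, D=10), p = 1.000000, fail to reject H0.


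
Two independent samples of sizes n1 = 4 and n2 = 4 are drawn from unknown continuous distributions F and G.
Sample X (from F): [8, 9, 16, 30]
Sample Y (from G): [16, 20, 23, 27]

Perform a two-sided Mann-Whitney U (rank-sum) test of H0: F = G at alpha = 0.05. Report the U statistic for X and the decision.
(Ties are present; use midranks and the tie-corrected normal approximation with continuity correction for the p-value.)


Step 1: Combine and sort all 8 observations; assign midranks.
sorted (value, group): (8,X), (9,X), (16,X), (16,Y), (20,Y), (23,Y), (27,Y), (30,X)
ranks: 8->1, 9->2, 16->3.5, 16->3.5, 20->5, 23->6, 27->7, 30->8
Step 2: Rank sum for X: R1 = 1 + 2 + 3.5 + 8 = 14.5.
Step 3: U_X = R1 - n1(n1+1)/2 = 14.5 - 4*5/2 = 14.5 - 10 = 4.5.
       U_Y = n1*n2 - U_X = 16 - 4.5 = 11.5.
Step 4: Ties are present, so use the tie-corrected normal approximation (with continuity correction) for the p-value.
Step 5: p-value = 0.383630; compare to alpha = 0.05. fail to reject H0.

U_X = 4.5, p = 0.383630, fail to reject H0 at alpha = 0.05.


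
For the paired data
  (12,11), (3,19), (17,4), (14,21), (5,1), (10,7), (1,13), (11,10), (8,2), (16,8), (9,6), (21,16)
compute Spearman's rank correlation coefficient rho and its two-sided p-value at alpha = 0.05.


Step 1: Rank x and y separately (midranks; no ties here).
rank(x): 12->8, 3->2, 17->11, 14->9, 5->3, 10->6, 1->1, 11->7, 8->4, 16->10, 9->5, 21->12
rank(y): 11->8, 19->11, 4->3, 21->12, 1->1, 7->5, 13->9, 10->7, 2->2, 8->6, 6->4, 16->10
Step 2: d_i = R_x(i) - R_y(i); compute d_i^2.
  (8-8)^2=0, (2-11)^2=81, (11-3)^2=64, (9-12)^2=9, (3-1)^2=4, (6-5)^2=1, (1-9)^2=64, (7-7)^2=0, (4-2)^2=4, (10-6)^2=16, (5-4)^2=1, (12-10)^2=4
sum(d^2) = 248.
Step 3: rho = 1 - 6*248 / (12*(12^2 - 1)) = 1 - 1488/1716 = 0.132867.
Step 4: Under H0, t = rho * sqrt((n-2)/(1-rho^2)) = 0.4239 ~ t(10).
Step 5: Two-sided p-value from the t-distribution with 10 df = 0.680598.
Step 6: alpha = 0.05. fail to reject H0.

rho = 0.1329, p = 0.680598, fail to reject H0 at alpha = 0.05.


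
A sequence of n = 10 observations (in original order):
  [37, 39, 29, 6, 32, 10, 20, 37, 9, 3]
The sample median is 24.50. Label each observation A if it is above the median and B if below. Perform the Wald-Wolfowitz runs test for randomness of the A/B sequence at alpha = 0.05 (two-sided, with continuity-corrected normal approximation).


Step 1: Compute median = 24.50; label A = above, B = below.
Labels in order: AAABABBABB  (n_A = 5, n_B = 5)
Step 2: Count runs R = 6.
Step 3: Under H0 (random ordering), E[R] = 2*n_A*n_B/(n_A+n_B) + 1 = 2*5*5/10 + 1 = 6.0000.
        Var[R] = 2*n_A*n_B*(2*n_A*n_B - n_A - n_B) / ((n_A+n_B)^2 * (n_A+n_B-1)) = 2000/900 = 2.2222.
        SD[R] = 1.4907.
Step 4: R = E[R], so z = 0 with no continuity correction.
Step 5: Two-sided p-value via normal approximation = 2*(1 - Phi(|z|)) = 1.000000.
Step 6: alpha = 0.05. fail to reject H0.

R = 6, z = 0.0000, p = 1.000000, fail to reject H0.


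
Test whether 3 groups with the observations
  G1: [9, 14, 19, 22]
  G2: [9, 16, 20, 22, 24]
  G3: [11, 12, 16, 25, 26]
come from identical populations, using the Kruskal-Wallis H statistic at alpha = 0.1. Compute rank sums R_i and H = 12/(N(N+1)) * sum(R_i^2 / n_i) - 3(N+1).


Step 1: Combine all N = 14 observations and assign midranks.
sorted (value, group, rank): (9,G1,1.5), (9,G2,1.5), (11,G3,3), (12,G3,4), (14,G1,5), (16,G2,6.5), (16,G3,6.5), (19,G1,8), (20,G2,9), (22,G1,10.5), (22,G2,10.5), (24,G2,12), (25,G3,13), (26,G3,14)
Step 2: Sum ranks within each group.
R_1 = 25 (n_1 = 4)
R_2 = 39.5 (n_2 = 5)
R_3 = 40.5 (n_3 = 5)
Step 3: H = 12/(N(N+1)) * sum(R_i^2/n_i) - 3(N+1)
     = 12/(14*15) * (25^2/4 + 39.5^2/5 + 40.5^2/5) - 3*15
     = 0.057143 * 796.35 - 45
     = 0.505714.
Step 4: Ties present; correction factor C = 1 - 18/(14^3 - 14) = 0.993407. Corrected H = 0.505714 / 0.993407 = 0.509071.
Step 5: Under H0, H ~ chi^2(2); p-value = 0.775277.
Step 6: alpha = 0.1. fail to reject H0.

H = 0.5091, df = 2, p = 0.775277, fail to reject H0.


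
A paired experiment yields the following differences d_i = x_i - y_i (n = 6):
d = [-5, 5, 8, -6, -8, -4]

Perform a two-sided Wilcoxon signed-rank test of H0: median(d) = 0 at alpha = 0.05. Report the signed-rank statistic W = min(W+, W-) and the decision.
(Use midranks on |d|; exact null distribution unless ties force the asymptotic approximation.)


Step 1: Drop any zero differences (none here) and take |d_i|.
|d| = [5, 5, 8, 6, 8, 4]
Step 2: Midrank |d_i| (ties get averaged ranks).
ranks: |5|->2.5, |5|->2.5, |8|->5.5, |6|->4, |8|->5.5, |4|->1
Step 3: Attach original signs; sum ranks with positive sign and with negative sign.
W+ = 2.5 + 5.5 = 8
W- = 2.5 + 4 + 5.5 + 1 = 13
(Check: W+ + W- = 21 should equal n(n+1)/2 = 21.)
Step 4: Test statistic W = min(W+, W-) = 8.
Step 5: Ties in |d|, so use the tie-corrected normal approximation.
        E[W] = n(n+1)/4 = 6*7/4 = 10.5.
        Tie groups: |d|=5 (t=2), |d|=8 (t=2); sum(t^3 - t) = 12.
        Var[W] = n(n+1)(2n+1)/24 - sum(t^3-t)/48 = 546/24 - 12/48 = 22.5.
        z = (W - E[W]) / sqrt(Var[W]) = (8 - 10.5) / 4.7434 = -0.5270.
        Two-sided p = 2*Phi(z) = 0.598161.
Step 6: alpha = 0.05. fail to reject H0.

W+ = 8, W- = 13, W = min = 8, p = 0.598161, fail to reject H0.


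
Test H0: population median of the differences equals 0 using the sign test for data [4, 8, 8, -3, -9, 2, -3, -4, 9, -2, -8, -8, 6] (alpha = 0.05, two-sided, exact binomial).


Step 1: Discard zero differences. Original n = 13; n_eff = number of nonzero differences = 13.
Nonzero differences (with sign): +4, +8, +8, -3, -9, +2, -3, -4, +9, -2, -8, -8, +6
Step 2: Count signs: positive = 6, negative = 7.
Step 3: Under H0: P(positive) = 0.5, so the number of positives S ~ Bin(13, 0.5).
Step 4: Two-sided exact p-value = sum of Bin(13,0.5) probabilities at or below the observed probability = 1.000000.
Step 5: alpha = 0.05. fail to reject H0.

n_eff = 13, pos = 6, neg = 7, p = 1.000000, fail to reject H0.


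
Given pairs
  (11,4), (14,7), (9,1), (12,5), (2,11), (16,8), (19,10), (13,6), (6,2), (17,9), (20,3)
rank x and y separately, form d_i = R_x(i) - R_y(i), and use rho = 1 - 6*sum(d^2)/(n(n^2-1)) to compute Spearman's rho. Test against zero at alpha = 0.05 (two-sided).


Step 1: Rank x and y separately (midranks; no ties here).
rank(x): 11->4, 14->7, 9->3, 12->5, 2->1, 16->8, 19->10, 13->6, 6->2, 17->9, 20->11
rank(y): 4->4, 7->7, 1->1, 5->5, 11->11, 8->8, 10->10, 6->6, 2->2, 9->9, 3->3
Step 2: d_i = R_x(i) - R_y(i); compute d_i^2.
  (4-4)^2=0, (7-7)^2=0, (3-1)^2=4, (5-5)^2=0, (1-11)^2=100, (8-8)^2=0, (10-10)^2=0, (6-6)^2=0, (2-2)^2=0, (9-9)^2=0, (11-3)^2=64
sum(d^2) = 168.
Step 3: rho = 1 - 6*168 / (11*(11^2 - 1)) = 1 - 1008/1320 = 0.236364.
Step 4: Under H0, t = rho * sqrt((n-2)/(1-rho^2)) = 0.7298 ~ t(9).
Step 5: Two-sided p-value from the t-distribution with 9 df = 0.484091.
Step 6: alpha = 0.05. fail to reject H0.

rho = 0.2364, p = 0.484091, fail to reject H0 at alpha = 0.05.


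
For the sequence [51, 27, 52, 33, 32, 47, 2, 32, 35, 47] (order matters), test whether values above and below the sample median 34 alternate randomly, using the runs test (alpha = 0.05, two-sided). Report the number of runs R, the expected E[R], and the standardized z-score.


Step 1: Compute median = 34; label A = above, B = below.
Labels in order: ABABBABBAA  (n_A = 5, n_B = 5)
Step 2: Count runs R = 7.
Step 3: Under H0 (random ordering), E[R] = 2*n_A*n_B/(n_A+n_B) + 1 = 2*5*5/10 + 1 = 6.0000.
        Var[R] = 2*n_A*n_B*(2*n_A*n_B - n_A - n_B) / ((n_A+n_B)^2 * (n_A+n_B-1)) = 2000/900 = 2.2222.
        SD[R] = 1.4907.
Step 4: Continuity-corrected z = (R - 0.5 - E[R]) / SD[R] = (7 - 0.5 - 6.0000) / 1.4907 = 0.3354.
Step 5: Two-sided p-value via normal approximation = 2*(1 - Phi(|z|)) = 0.737316.
Step 6: alpha = 0.05. fail to reject H0.

R = 7, z = 0.3354, p = 0.737316, fail to reject H0.


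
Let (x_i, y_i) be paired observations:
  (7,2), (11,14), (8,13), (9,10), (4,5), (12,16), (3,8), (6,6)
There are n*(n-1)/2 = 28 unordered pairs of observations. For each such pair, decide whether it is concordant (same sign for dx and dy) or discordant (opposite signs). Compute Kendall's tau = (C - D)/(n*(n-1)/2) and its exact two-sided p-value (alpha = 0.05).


Step 1: Enumerate the 28 unordered pairs (i,j) with i<j and classify each by sign(x_j-x_i) * sign(y_j-y_i).
  (1,2):dx=+4,dy=+12->C; (1,3):dx=+1,dy=+11->C; (1,4):dx=+2,dy=+8->C; (1,5):dx=-3,dy=+3->D
  (1,6):dx=+5,dy=+14->C; (1,7):dx=-4,dy=+6->D; (1,8):dx=-1,dy=+4->D; (2,3):dx=-3,dy=-1->C
  (2,4):dx=-2,dy=-4->C; (2,5):dx=-7,dy=-9->C; (2,6):dx=+1,dy=+2->C; (2,7):dx=-8,dy=-6->C
  (2,8):dx=-5,dy=-8->C; (3,4):dx=+1,dy=-3->D; (3,5):dx=-4,dy=-8->C; (3,6):dx=+4,dy=+3->C
  (3,7):dx=-5,dy=-5->C; (3,8):dx=-2,dy=-7->C; (4,5):dx=-5,dy=-5->C; (4,6):dx=+3,dy=+6->C
  (4,7):dx=-6,dy=-2->C; (4,8):dx=-3,dy=-4->C; (5,6):dx=+8,dy=+11->C; (5,7):dx=-1,dy=+3->D
  (5,8):dx=+2,dy=+1->C; (6,7):dx=-9,dy=-8->C; (6,8):dx=-6,dy=-10->C; (7,8):dx=+3,dy=-2->D
Step 2: C = 22, D = 6, total pairs = 28.
Step 3: tau = (C - D)/(n(n-1)/2) = (22 - 6)/28 = 0.571429.
Step 4: Exact two-sided p-value (enumerate n! = 40320 permutations of y under H0): p = 0.061012.
Step 5: alpha = 0.05. fail to reject H0.

tau_b = 0.5714 (C=22, D=6), p = 0.061012, fail to reject H0.


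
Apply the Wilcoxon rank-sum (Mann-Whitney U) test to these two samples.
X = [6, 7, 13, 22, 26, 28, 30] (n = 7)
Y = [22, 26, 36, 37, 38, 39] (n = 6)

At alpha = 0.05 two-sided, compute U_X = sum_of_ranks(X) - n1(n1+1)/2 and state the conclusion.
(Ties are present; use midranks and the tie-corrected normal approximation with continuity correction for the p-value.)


Step 1: Combine and sort all 13 observations; assign midranks.
sorted (value, group): (6,X), (7,X), (13,X), (22,X), (22,Y), (26,X), (26,Y), (28,X), (30,X), (36,Y), (37,Y), (38,Y), (39,Y)
ranks: 6->1, 7->2, 13->3, 22->4.5, 22->4.5, 26->6.5, 26->6.5, 28->8, 30->9, 36->10, 37->11, 38->12, 39->13
Step 2: Rank sum for X: R1 = 1 + 2 + 3 + 4.5 + 6.5 + 8 + 9 = 34.
Step 3: U_X = R1 - n1(n1+1)/2 = 34 - 7*8/2 = 34 - 28 = 6.
       U_Y = n1*n2 - U_X = 42 - 6 = 36.
Step 4: Ties are present, so use the tie-corrected normal approximation (with continuity correction) for the p-value.
Step 5: p-value = 0.037788; compare to alpha = 0.05. reject H0.

U_X = 6, p = 0.037788, reject H0 at alpha = 0.05.


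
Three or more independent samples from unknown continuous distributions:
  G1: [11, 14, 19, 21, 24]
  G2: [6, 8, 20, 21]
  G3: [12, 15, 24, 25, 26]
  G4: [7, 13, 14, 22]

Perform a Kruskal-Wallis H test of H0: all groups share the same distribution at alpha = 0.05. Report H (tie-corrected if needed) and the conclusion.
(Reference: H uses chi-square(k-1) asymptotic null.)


Step 1: Combine all N = 18 observations and assign midranks.
sorted (value, group, rank): (6,G2,1), (7,G4,2), (8,G2,3), (11,G1,4), (12,G3,5), (13,G4,6), (14,G1,7.5), (14,G4,7.5), (15,G3,9), (19,G1,10), (20,G2,11), (21,G1,12.5), (21,G2,12.5), (22,G4,14), (24,G1,15.5), (24,G3,15.5), (25,G3,17), (26,G3,18)
Step 2: Sum ranks within each group.
R_1 = 49.5 (n_1 = 5)
R_2 = 27.5 (n_2 = 4)
R_3 = 64.5 (n_3 = 5)
R_4 = 29.5 (n_4 = 4)
Step 3: H = 12/(N(N+1)) * sum(R_i^2/n_i) - 3(N+1)
     = 12/(18*19) * (49.5^2/5 + 27.5^2/4 + 64.5^2/5 + 29.5^2/4) - 3*19
     = 0.035088 * 1728.72 - 57
     = 3.657018.
Step 4: Ties present; correction factor C = 1 - 18/(18^3 - 18) = 0.996904. Corrected H = 3.657018 / 0.996904 = 3.668375.
Step 5: Under H0, H ~ chi^2(3); p-value = 0.299572.
Step 6: alpha = 0.05. fail to reject H0.

H = 3.6684, df = 3, p = 0.299572, fail to reject H0.


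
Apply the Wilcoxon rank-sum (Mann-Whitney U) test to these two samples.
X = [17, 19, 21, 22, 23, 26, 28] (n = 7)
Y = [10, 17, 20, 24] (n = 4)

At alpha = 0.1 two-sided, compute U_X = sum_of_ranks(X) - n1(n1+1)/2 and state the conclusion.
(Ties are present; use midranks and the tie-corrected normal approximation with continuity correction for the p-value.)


Step 1: Combine and sort all 11 observations; assign midranks.
sorted (value, group): (10,Y), (17,X), (17,Y), (19,X), (20,Y), (21,X), (22,X), (23,X), (24,Y), (26,X), (28,X)
ranks: 10->1, 17->2.5, 17->2.5, 19->4, 20->5, 21->6, 22->7, 23->8, 24->9, 26->10, 28->11
Step 2: Rank sum for X: R1 = 2.5 + 4 + 6 + 7 + 8 + 10 + 11 = 48.5.
Step 3: U_X = R1 - n1(n1+1)/2 = 48.5 - 7*8/2 = 48.5 - 28 = 20.5.
       U_Y = n1*n2 - U_X = 28 - 20.5 = 7.5.
Step 4: Ties are present, so use the tie-corrected normal approximation (with continuity correction) for the p-value.
Step 5: p-value = 0.255756; compare to alpha = 0.1. fail to reject H0.

U_X = 20.5, p = 0.255756, fail to reject H0 at alpha = 0.1.


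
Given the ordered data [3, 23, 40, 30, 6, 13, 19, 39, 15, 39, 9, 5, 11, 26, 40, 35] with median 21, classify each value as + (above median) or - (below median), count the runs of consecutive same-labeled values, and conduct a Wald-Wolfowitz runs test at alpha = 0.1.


Step 1: Compute median = 21; label A = above, B = below.
Labels in order: BAAABBBABABBBAAA  (n_A = 8, n_B = 8)
Step 2: Count runs R = 8.
Step 3: Under H0 (random ordering), E[R] = 2*n_A*n_B/(n_A+n_B) + 1 = 2*8*8/16 + 1 = 9.0000.
        Var[R] = 2*n_A*n_B*(2*n_A*n_B - n_A - n_B) / ((n_A+n_B)^2 * (n_A+n_B-1)) = 14336/3840 = 3.7333.
        SD[R] = 1.9322.
Step 4: Continuity-corrected z = (R + 0.5 - E[R]) / SD[R] = (8 + 0.5 - 9.0000) / 1.9322 = -0.2588.
Step 5: Two-sided p-value via normal approximation = 2*(1 - Phi(|z|)) = 0.795809.
Step 6: alpha = 0.1. fail to reject H0.

R = 8, z = -0.2588, p = 0.795809, fail to reject H0.


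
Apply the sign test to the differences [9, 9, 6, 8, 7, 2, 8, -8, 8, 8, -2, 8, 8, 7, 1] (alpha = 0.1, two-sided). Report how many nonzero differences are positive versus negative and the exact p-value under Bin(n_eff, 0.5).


Step 1: Discard zero differences. Original n = 15; n_eff = number of nonzero differences = 15.
Nonzero differences (with sign): +9, +9, +6, +8, +7, +2, +8, -8, +8, +8, -2, +8, +8, +7, +1
Step 2: Count signs: positive = 13, negative = 2.
Step 3: Under H0: P(positive) = 0.5, so the number of positives S ~ Bin(15, 0.5).
Step 4: Two-sided exact p-value = sum of Bin(15,0.5) probabilities at or below the observed probability = 0.007385.
Step 5: alpha = 0.1. reject H0.

n_eff = 15, pos = 13, neg = 2, p = 0.007385, reject H0.


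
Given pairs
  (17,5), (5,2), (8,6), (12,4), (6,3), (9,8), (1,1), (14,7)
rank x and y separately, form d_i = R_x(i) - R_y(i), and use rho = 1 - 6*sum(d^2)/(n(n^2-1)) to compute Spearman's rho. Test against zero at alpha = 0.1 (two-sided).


Step 1: Rank x and y separately (midranks; no ties here).
rank(x): 17->8, 5->2, 8->4, 12->6, 6->3, 9->5, 1->1, 14->7
rank(y): 5->5, 2->2, 6->6, 4->4, 3->3, 8->8, 1->1, 7->7
Step 2: d_i = R_x(i) - R_y(i); compute d_i^2.
  (8-5)^2=9, (2-2)^2=0, (4-6)^2=4, (6-4)^2=4, (3-3)^2=0, (5-8)^2=9, (1-1)^2=0, (7-7)^2=0
sum(d^2) = 26.
Step 3: rho = 1 - 6*26 / (8*(8^2 - 1)) = 1 - 156/504 = 0.690476.
Step 4: Under H0, t = rho * sqrt((n-2)/(1-rho^2)) = 2.3382 ~ t(6).
Step 5: Two-sided p-value from the t-distribution with 6 df = 0.057990.
Step 6: alpha = 0.1. reject H0.

rho = 0.6905, p = 0.057990, reject H0 at alpha = 0.1.
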